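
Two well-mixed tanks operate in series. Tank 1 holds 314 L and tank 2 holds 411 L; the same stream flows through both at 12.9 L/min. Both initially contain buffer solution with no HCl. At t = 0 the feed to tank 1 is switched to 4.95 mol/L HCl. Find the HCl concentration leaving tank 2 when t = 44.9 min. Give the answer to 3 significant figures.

Time constants: τᵢ = Vᵢ/Q for each well-mixed tank.
τ₁ = 314/12.9 = 24.341 min; τ₂ = 411/12.9 = 31.860 min.
Solving the cascade with C₁(0)=C₂(0)=0 gives C₂(t) = C_in[1 − (τ₁ e^(−t/τ₁) − τ₂ e^(−t/τ₂))/(τ₁ − τ₂)].
At t = 44.9: e^(−t/τ₁) = 0.15809, e^(−t/τ₂) = 0.24432.
C₂ = 4.95·[1 − (24.341·0.15809 − 31.860·0.24432)/(-7.5194)] = 4.95·0.47652 = 2.3588 mol/L.

2.36 mol/L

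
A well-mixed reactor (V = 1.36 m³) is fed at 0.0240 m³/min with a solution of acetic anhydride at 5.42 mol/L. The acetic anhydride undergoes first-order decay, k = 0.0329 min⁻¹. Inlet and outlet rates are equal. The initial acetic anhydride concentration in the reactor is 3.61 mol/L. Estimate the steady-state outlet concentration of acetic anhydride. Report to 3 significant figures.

Accumulation = in − out − consumed: V dC/dt = Q C_in − Q C − k V C.
At steady state: 0 = Q C_in − (Q + kV) C_ss, so C_ss = Q C_in/(Q + kV).
C_ss = 0.0240·5.42/(0.0240 + 0.0329·1.36) = 0.13008/0.068744 = 1.8922 mol/L.

1.89 mol/L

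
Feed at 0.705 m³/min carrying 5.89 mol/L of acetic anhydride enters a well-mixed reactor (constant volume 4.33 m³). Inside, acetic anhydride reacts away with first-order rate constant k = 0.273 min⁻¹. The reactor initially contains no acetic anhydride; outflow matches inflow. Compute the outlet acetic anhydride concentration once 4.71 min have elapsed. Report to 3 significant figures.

1.92 mol/L

Species balance: V dC/dt = Q C_in − Q C − k V C.
This is linear with rate a = Q/V + k = 0.43582 min⁻¹.
C_ss = Q C_in/(Q + kV) = 2.2005 mol/L; C(t) = C_ss + (C₀ − C_ss) e^(−a t).
C(4.71) = 2.2005 + (-2.2005)·e^(−0.43582·4.71) = 2.2005 + (-2.2005)·0.12839 = 1.9179 mol/L.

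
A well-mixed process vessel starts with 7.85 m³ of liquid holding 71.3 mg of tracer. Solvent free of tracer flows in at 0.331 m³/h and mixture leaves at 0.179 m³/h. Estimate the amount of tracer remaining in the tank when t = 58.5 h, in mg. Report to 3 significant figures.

29.2 mg

Let m(t) be the amount of tracer. Volume: V(t) = V₀ + (Q_in − Q_out) t = 7.85 + 0.15200 t; V(58.5) = 16.742 m³.
No tracer enters, so dm/dt = −Q_out · (m/V).
Separate: dm/m = −Q_out dt/V(t) ⇒ ln(m/m₀) = −(Q_out/(Q_in−Q_out)) ln(V/V₀).
m = m₀ (V₀/V)^(Q_out/(Q_in−Q_out)) = 71.3 × (7.85/16.742)^(1.1776) = 29.223 mg.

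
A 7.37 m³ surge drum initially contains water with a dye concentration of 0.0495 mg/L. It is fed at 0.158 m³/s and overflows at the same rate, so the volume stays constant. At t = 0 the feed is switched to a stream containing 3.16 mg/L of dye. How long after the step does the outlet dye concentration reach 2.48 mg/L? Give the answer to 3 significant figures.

70.9 s

Species balance on the tank: V dC/dt = Q(C_in − C), so τ = V/Q = 46.646 s.
C(t) = C_in + (C₀ − C_in) e^(−t/τ). Set C = 2.48 and solve for t:
e^(−t/τ) = (C − C_in)/(C₀ − C_in) = (2.48 − 3.16)/(0.0495 − 3.16) = 0.21861
t = −τ ln(…) = 46.646 × 1.5204 = 70.922 s.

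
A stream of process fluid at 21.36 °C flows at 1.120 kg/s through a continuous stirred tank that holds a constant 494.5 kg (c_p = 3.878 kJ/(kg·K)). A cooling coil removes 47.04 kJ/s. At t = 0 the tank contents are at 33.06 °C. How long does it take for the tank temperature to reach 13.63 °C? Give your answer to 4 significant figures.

Heat balance on the well-mixed liquid: M c_p dT/dt = ṁ c_p (T_in − T) − 47.04.
τ = M/ṁ = 441.518 s; T_ss = T_in − Q̇/(ṁ c_p) = 10.5297 °C.
T(t) = T_ss + (T₀ − T_ss) e^(−t/τ). Set T = 13.63:
e^(−t/τ) = (13.63 − 10.5297)/(33.06 − 10.5297) = 0.137607
t = −441.518 · ln(0.137607) = 875.687 s.

875.7 s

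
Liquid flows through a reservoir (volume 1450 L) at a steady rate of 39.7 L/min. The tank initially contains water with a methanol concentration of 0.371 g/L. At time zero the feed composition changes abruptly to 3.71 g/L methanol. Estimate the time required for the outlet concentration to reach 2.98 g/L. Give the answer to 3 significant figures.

Species balance: V dC/dt = Q(C_in − C) ⇒ τ = V/Q = 36.524 min.
C(t) = C_in + (C₀ − C_in) e^(−t/τ). Set C = 2.98 and solve for t:
e^(−t/τ) = (C − C_in)/(C₀ − C_in) = (2.98 − 3.71)/(0.371 − 3.71) = 0.21863
t = −τ ln(…) = 36.524 × 1.5204 = 55.530 min.

55.5 min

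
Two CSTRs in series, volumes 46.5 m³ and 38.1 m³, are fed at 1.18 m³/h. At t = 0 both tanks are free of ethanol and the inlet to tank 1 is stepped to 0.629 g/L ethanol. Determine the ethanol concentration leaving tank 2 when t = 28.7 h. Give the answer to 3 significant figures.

Time constants: τᵢ = Vᵢ/Q for each well-mixed tank.
τ₁ = 46.5/1.18 = 39.407 h; τ₂ = 38.1/1.18 = 32.288 h.
Tank 1: C₁ = C_in(1 − e^(−t/τ₁)). Tank 2 (τ₁ ≠ τ₂): C₂ = C_in[1 − (τ₁ e^(−t/τ₁) − τ₂ e^(−t/τ₂))/(τ₁ − τ₂)].
At t = 28.7: e^(−t/τ₁) = 0.48273, e^(−t/τ₂) = 0.41112.
C₂ = 0.629·[1 − (39.407·0.48273 − 32.288·0.41112)/(7.1186)] = 0.629·0.19247 = 0.12107 g/L.

0.121 g/L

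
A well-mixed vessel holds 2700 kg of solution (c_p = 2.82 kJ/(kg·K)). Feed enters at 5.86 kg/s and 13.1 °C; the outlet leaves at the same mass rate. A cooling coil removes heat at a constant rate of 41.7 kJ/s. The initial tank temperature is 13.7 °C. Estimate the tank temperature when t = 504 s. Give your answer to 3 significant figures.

Energy balance: M c_p dT/dt = ṁ c_p (T_in − T) − 41.7.
τ = M/ṁ = 460.75 s; T_ss = T_in − Q̇/(ṁ c_p) = 13.1 − 41.7/(5.86·2.82) = 10.577 °C.
This is linear first-order; T(t) = T_ss + (T₀ − T_ss) e^(−t/τ).
T(504) = 10.577 + (3.1234)·e^(−504/460.75) = 10.577 + (3.1234)·0.33492 = 11.623 °C.

11.6 °C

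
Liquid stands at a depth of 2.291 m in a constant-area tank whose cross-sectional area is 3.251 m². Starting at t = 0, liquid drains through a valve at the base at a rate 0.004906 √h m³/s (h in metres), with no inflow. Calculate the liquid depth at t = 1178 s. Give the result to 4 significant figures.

A dh/dt = −Q_out = −0.004906 √h.
Separate and integrate: 2(√h − √h₀) = −(0.004906/A) t.
√h = √2.291 − 0.004906·1178/(2·3.251) = 1.51360 − 0.888845 = 0.624760.
h = 0.624760² = 0.390325 m.

0.3903 m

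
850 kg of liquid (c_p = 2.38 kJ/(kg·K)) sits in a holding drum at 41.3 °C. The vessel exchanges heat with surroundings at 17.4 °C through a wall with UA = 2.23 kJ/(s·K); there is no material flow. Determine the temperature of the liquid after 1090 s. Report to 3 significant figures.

Lumped-capacitance energy balance: M c_p dT/dt = UA(T_amb − T).
dT/dt = (T_ss − T)/τ with T_ss = T_amb = 17.400 °C, τ = M c_p/UA = 850·2.38/2.23 = 907.17 s.
T approaches T_ss exponentially: T(t) = T_ss + (T₀ − T_ss) e^(−t/τ).
T(1090) = 17.400 + (23.900)·0.30073 = 24.588 °C.

24.6 °C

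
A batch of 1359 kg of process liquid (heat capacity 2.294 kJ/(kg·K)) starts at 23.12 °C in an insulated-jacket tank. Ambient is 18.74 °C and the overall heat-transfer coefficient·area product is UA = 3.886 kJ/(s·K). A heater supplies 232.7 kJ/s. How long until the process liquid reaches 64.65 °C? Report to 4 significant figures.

M c_p dT/dt = −UA(T − T_amb) + Q̇.
τ = M c_p/UA = 802.251 s; T_ss = T_amb + Q̇/UA = 18.74 + 232.7/3.886 = 78.6216 °C.
T(t) = T_ss + (T₀ − T_ss)e^(−t/τ); set T = 64.65:
t = −τ ln[(T − T_ss)/(T₀ − T_ss)] = −802.251 · ln(0.251734) = 1106.61 s.

1107 s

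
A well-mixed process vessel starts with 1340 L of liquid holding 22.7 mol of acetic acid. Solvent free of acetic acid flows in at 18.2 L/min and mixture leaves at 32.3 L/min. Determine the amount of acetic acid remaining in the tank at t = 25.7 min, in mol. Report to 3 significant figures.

Total volume: dV/dt = Q_in − Q_out = -14.100 L/min, so V(t) = 1340 − 14.100 t and V(25.7) = 977.63 L.
Species balance (pure solvent in): dm/dt = −Q_out · m/V(t).
dm/m = −Q_out dt/(V₀ − 14.100 t); integrating gives ln(m/m₀) = −(Q_out/(Q_in−Q_out)) ln(V/V₀).
m = m₀ (V₀/V)^(Q_out/(Q_in−Q_out)) = 22.7 × (1340/977.63)^(-2.2908) = 11.024 mol.

11.0 mol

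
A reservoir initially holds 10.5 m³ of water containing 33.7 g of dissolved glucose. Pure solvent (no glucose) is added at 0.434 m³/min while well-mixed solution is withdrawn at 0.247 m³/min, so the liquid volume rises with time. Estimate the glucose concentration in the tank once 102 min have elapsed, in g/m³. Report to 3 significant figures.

0.290 g/m³

Let m(t) be the amount of glucose. Volume: V(t) = V₀ + (Q_in − Q_out) t = 10.5 + 0.18700 t; V(102) = 29.574 m³.
No glucose enters, so dm/dt = −Q_out · (m/V).
dm/m = −Q_out dt/(V₀ + 0.18700 t); integrating gives ln(m/m₀) = −(Q_out/(Q_in−Q_out)) ln(V/V₀).
m = m₀ (V₀/V)^(Q_out/(Q_in−Q_out)) = 33.7 × (10.5/29.574)^(1.3209) = 8.5825 g.
C = m/V = 8.5825/29.574 = 0.29020 g/m³.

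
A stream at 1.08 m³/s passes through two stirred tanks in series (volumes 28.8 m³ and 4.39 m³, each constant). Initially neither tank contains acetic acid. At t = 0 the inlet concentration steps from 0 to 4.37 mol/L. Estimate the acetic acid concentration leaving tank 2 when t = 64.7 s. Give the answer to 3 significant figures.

3.91 mol/L

Each tank obeys Vᵢ dCᵢ/dt = Q(Cᵢ₋₁ − Cᵢ), so τᵢ = Vᵢ/Q.
τ₁ = 28.8/1.08 = 26.667 s; τ₂ = 4.39/1.08 = 4.0648 s.
Tank 1: C₁ = C_in(1 − e^(−t/τ₁)). Tank 2 (τ₁ ≠ τ₂): C₂ = C_in[1 − (τ₁ e^(−t/τ₁) − τ₂ e^(−t/τ₂))/(τ₁ − τ₂)].
At t = 64.7: e^(−t/τ₁) = 0.088368, e^(−t/τ₂) = 1.2226e-07.
C₂ = 4.37·[1 − (26.667·0.088368 − 4.0648·1.2226e-07)/(22.602)] = 4.37·0.89574 = 3.9144 mol/L.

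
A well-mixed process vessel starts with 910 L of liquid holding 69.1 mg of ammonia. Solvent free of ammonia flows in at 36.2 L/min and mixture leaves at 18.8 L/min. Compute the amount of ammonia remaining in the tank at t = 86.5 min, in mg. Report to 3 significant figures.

Total volume: dV/dt = Q_in − Q_out = 17.400 L/min, so V(t) = 910 + 17.400 t and V(86.5) = 2415.1 L.
Solute balance: dm/dt = 0 − Q_out C = −Q_out m/V(t).
dm/m = −Q_out dt/(V₀ + 17.400 t); integrating gives ln(m/m₀) = −(Q_out/(Q_in−Q_out)) ln(V/V₀).
m = m₀ (V₀/V)^(Q_out/(Q_in−Q_out)) = 69.1 × (910/2415.1)^(1.0805) = 24.070 mg.

24.1 mg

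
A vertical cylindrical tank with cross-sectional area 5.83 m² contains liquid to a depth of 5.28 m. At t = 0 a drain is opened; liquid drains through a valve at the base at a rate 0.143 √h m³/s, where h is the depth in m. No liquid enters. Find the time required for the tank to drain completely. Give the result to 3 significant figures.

187 s

A dh/dt = −Q_out = −0.143 √h.
This is separable: 2 d(√h)/dt = −0.143/A, so √h = √h₀ − (0.143/(2A)) t.
Set h = 0: 2√h₀ = (0.143/A) t_empty ⇒ t_empty = 2A√h₀/0.143.
t_empty = 2·5.83·√5.28/0.143 = 11.660·2.2978/0.143 = 187.36 s.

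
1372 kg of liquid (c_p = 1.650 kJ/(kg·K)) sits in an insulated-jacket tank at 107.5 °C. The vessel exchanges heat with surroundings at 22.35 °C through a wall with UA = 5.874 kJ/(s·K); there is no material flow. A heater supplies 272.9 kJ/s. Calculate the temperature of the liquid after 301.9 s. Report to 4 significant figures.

M c_p dT/dt = −UA(T − T_amb) + Q̇.
dT/dt = (T_ss − T)/τ with T_ss = T_amb + Q̇/UA = 22.35 + 272.9/5.874 = 68.8090 °C, τ = M c_p/UA = 1372·1.650/5.874 = 385.393 s.
T approaches T_ss exponentially: T(t) = T_ss + (T₀ − T_ss) e^(−t/τ).
T(301.9) = 68.8090 + (38.6910)·0.456870 = 86.4858 °C.

86.49 °C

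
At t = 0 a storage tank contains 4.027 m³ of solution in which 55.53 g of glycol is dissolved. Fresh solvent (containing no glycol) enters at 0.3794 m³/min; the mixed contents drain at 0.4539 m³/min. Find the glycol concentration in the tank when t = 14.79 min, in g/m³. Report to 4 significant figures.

Total volume: dV/dt = Q_in − Q_out = -0.0745000 m³/min, so V(t) = 4.027 − 0.0745000 t and V(14.79) = 2.92515 m³.
Species balance (pure solvent in): dm/dt = −Q_out · m/V(t).
dm/m = −Q_out dt/(V₀ − 0.0745000 t); integrating gives ln(m/m₀) = −(Q_out/(Q_in−Q_out)) ln(V/V₀).
m = m₀ (V₀/V)^(Q_out/(Q_in−Q_out)) = 55.53 × (4.027/2.92515)^(-6.09262) = 7.91888 g.
C = m/V = 7.91888/2.92515 = 2.70718 g/m³.

2.707 g/m³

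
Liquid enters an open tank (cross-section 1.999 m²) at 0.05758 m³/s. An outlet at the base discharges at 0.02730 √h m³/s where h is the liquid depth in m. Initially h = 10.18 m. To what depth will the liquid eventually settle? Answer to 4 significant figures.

4.449 m

Level balance: A dh/dt = 0.05758 − 0.02730 √h. Setting dh/dt = 0:
Q_in = 0.02730 √h_ss ⇒ √h_ss = 0.05758/0.02730 = 2.10916.
h_ss = 2.10916² = 4.44855 m. (Since h₀ = 10.18 m > h_ss, the level will fall toward this value.)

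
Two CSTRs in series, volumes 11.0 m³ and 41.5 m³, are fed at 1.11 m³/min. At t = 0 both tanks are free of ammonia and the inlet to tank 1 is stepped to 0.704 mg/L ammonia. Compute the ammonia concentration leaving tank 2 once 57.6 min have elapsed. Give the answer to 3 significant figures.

Species balance on tank i: dCᵢ/dt = (Cᵢ₋₁ − Cᵢ)/τᵢ with τᵢ = Vᵢ/Q.
τ₁ = 11.0/1.11 = 9.9099 min; τ₂ = 41.5/1.11 = 37.387 min.
Tank 1: C₁ = C_in(1 − e^(−t/τ₁)). Tank 2 (τ₁ ≠ τ₂): C₂ = C_in[1 − (τ₁ e^(−t/τ₁) − τ₂ e^(−t/τ₂))/(τ₁ − τ₂)].
At t = 57.6: e^(−t/τ₁) = 0.0029904, e^(−t/τ₂) = 0.21425.
C₂ = 0.704·[1 − (9.9099·0.0029904 − 37.387·0.21425)/(-27.477)] = 0.704·0.70956 = 0.49953 mg/L.

0.500 mg/L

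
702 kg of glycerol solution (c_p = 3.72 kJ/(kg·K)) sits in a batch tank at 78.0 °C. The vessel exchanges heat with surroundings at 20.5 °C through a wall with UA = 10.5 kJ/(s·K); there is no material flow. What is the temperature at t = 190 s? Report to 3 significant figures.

M c_p dT/dt = −UA(T − T_amb).
dT/dt = (T_ss − T)/τ with T_ss = T_amb = 20.500 °C, τ = M c_p/UA = 702·3.72/10.5 = 248.71 s.
T approaches T_ss exponentially: T(t) = T_ss + (T₀ − T_ss) e^(−t/τ).
T(190) = 20.500 + (57.500)·0.46582 = 47.285 °C.

47.3 °C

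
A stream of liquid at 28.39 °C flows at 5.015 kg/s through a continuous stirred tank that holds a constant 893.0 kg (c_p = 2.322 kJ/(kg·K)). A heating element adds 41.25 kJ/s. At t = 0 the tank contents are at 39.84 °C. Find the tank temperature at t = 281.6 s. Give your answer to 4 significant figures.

33.56 °C

M c_p dT/dt = ṁ c_p (T_in − T) + Q̇.
τ = M/ṁ = 178.066 s; T_ss = T_in + Q̇/(ṁ c_p) = 28.39 + 41.25/(5.015·2.322) = 31.9323 °C.
This is linear first-order; T(t) = T_ss + (T₀ − T_ss) e^(−t/τ).
T(281.6) = 31.9323 + (7.90766)·e^(−281.6/178.066) = 31.9323 + (7.90766)·0.205679 = 33.5588 °C.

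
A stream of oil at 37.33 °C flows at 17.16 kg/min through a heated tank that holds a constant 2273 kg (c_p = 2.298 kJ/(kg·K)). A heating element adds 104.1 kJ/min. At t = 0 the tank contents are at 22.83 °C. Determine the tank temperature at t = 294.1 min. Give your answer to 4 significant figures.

Unsteady energy balance on the tank contents: M c_p dT/dt = ṁ c_p (T_in − T) + 104.1.
τ = M/ṁ = 132.459 min; T_ss = T_in + Q̇/(ṁ c_p) = 37.33 + 104.1/(17.16·2.298) = 39.9699 °C.
Integrating: T(t) = T_ss + (T₀ − T_ss) e^(−t/τ).
T(294.1) = 39.9699 + (-17.1399)·e^(−294.1/132.459) = 39.9699 + (-17.1399)·0.108576 = 38.1089 °C.

38.11 °C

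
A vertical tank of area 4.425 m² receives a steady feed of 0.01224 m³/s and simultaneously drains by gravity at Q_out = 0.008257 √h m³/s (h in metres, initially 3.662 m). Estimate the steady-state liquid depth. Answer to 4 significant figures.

Level balance: A dh/dt = 0.01224 − 0.008257 √h. Setting dh/dt = 0:
Q_in = 0.008257 √h_ss ⇒ √h_ss = 0.01224/0.008257 = 1.48238.
h_ss = 1.48238² = 2.19745 m. (Since h₀ = 3.662 m > h_ss, the level will fall toward this value.)

2.197 m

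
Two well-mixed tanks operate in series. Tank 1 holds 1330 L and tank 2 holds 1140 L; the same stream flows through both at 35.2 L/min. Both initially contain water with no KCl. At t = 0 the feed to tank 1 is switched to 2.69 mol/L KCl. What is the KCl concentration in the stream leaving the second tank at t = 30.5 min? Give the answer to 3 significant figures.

0.584 mol/L

Time constants: τᵢ = Vᵢ/Q for each well-mixed tank.
τ₁ = 1330/35.2 = 37.784 min; τ₂ = 1140/35.2 = 32.386 min.
Solving the cascade with C₁(0)=C₂(0)=0 gives C₂(t) = C_in[1 − (τ₁ e^(−t/τ₁) − τ₂ e^(−t/τ₂))/(τ₁ − τ₂)].
At t = 30.5: e^(−t/τ₁) = 0.44610, e^(−t/τ₂) = 0.38994.
C₂ = 2.69·[1 − (37.784·0.44610 − 32.386·0.38994)/(5.3977)] = 2.69·0.21698 = 0.58367 mol/L.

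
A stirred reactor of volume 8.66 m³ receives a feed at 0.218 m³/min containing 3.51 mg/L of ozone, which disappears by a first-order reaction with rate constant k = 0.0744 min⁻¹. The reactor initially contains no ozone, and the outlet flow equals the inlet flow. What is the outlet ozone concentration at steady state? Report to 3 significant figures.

0.887 mg/L

V dC/dt = Q(C_in − C) − k V C.
Steady state (dC/dt = 0): C_ss = Q C_in/(Q + kV) = C_in/(1 + kV/Q).
C_ss = 0.218·3.51/(0.218 + 0.0744·8.66) = 0.76518/0.86230 = 0.88737 mg/L.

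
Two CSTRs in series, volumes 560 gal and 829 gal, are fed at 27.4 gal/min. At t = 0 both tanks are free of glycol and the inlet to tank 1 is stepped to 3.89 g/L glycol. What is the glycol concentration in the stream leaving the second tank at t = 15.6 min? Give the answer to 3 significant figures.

Species balance on tank i: dCᵢ/dt = (Cᵢ₋₁ − Cᵢ)/τᵢ with τᵢ = Vᵢ/Q.
τ₁ = 560/27.4 = 20.438 min; τ₂ = 829/27.4 = 30.255 min.
Tank 1: C₁ = C_in(1 − e^(−t/τ₁)). Tank 2 (τ₁ ≠ τ₂): C₂ = C_in[1 − (τ₁ e^(−t/τ₁) − τ₂ e^(−t/τ₂))/(τ₁ − τ₂)].
At t = 15.6: e^(−t/τ₁) = 0.46613, e^(−t/τ₂) = 0.59714.
C₂ = 3.89·[1 − (20.438·0.46613 − 30.255·0.59714)/(-9.8175)] = 3.89·0.13014 = 0.50625 g/L.

0.506 g/L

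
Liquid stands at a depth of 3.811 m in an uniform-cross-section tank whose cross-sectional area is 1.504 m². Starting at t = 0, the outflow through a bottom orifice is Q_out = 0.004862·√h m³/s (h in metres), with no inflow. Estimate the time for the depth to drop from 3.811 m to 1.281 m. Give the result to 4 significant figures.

Mass balance (ρ constant): A dh/dt = −0.004862 √h.
This is separable: 2 d(√h)/dt = −0.004862/A, so √h = √h₀ − (0.004862/(2A)) t.
t = 2A(√h₀ − √h)/0.004862 = 2·1.504·(√3.811 − √1.281)/0.004862
  = 3.00800 × (1.95218 − 1.13181) / 0.004862 = 507.540 s.

507.5 s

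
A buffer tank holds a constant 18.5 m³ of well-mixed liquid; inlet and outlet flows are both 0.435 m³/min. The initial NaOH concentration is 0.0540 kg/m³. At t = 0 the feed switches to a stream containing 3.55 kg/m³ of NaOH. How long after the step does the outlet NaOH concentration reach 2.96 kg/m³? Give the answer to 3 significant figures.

Unsteady species balance (constant V, well mixed): V dC/dt = Q(C_in − C), so τ = V/Q = 42.529 min.
C(t) = C_in + (C₀ − C_in) e^(−t/τ). Set C = 2.96 and solve for t:
e^(−t/τ) = (C − C_in)/(C₀ − C_in) = (2.96 − 3.55)/(0.0540 − 3.55) = 0.16876
t = −τ ln(…) = 42.529 × 1.7793 = 75.669 min.

75.7 min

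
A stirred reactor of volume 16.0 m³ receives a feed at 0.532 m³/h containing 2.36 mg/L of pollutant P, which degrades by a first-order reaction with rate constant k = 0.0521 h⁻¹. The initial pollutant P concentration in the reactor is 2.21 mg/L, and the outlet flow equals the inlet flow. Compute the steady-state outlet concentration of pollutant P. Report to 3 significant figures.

0.919 mg/L

V dC/dt = Q(C_in − C) − k V C.
Steady state (dC/dt = 0): C_ss = Q C_in/(Q + kV) = C_in/(1 + kV/Q).
C_ss = 0.532·2.36/(0.532 + 0.0521·16.0) = 1.2555/1.3656 = 0.91939 mg/L.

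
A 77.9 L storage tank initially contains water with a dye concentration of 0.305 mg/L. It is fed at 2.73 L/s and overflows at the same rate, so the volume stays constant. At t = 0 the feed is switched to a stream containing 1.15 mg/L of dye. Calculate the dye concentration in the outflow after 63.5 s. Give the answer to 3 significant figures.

1.06 mg/L

Transient balance on the dissolved component: V dC/dt = Q(C_in − C).
Time constant τ = V/Q = 77.9/2.73 = 28.535 s.
This is linear first-order; C(t) = C_in + (C₀ − C_in) e^(−t/τ).
C(63.5) = 1.15 + (0.305 − 1.15)·e^(−63.5/28.535) = 1.15 + (-0.84500)·0.10803 = 1.0587 mg/L.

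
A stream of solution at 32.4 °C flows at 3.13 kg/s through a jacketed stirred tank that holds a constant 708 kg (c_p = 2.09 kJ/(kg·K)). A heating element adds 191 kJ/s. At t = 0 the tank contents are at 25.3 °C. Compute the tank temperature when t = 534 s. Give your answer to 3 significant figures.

M c_p dT/dt = ṁ c_p (T_in − T) + Q̇.
Rearrange: dT/dt = (T_ss − T)/τ with τ = M/ṁ = 226.20 s and T_ss = T_in + Q̇/(ṁ c_p) = 61.597 °C.
Solution: T(t) = T_ss + (T₀ − T_ss) e^(−t/τ).
T(534) = 61.597 + (-36.297)·e^(−534/226.20) = 61.597 + (-36.297)·0.094348 = 58.173 °C.

58.2 °C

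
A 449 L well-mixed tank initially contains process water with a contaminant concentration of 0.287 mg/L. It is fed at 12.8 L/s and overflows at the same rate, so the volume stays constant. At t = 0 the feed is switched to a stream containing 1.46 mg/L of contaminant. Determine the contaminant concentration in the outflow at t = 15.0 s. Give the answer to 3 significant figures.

0.695 mg/L

Mass balance on the solute (V constant): V dC/dt = Q(C_in − C).
Rewrite as dC/dt + C/τ = C_in/τ, τ = V/Q = 35.078 s.
This is linear first-order; C(t) = C_in + (C₀ − C_in) e^(−t/τ).
C(15.0) = 1.46 + (0.287 − 1.46)·e^(−15.0/35.078) = 1.46 + (-1.1730)·0.65206 = 0.69513 mg/L.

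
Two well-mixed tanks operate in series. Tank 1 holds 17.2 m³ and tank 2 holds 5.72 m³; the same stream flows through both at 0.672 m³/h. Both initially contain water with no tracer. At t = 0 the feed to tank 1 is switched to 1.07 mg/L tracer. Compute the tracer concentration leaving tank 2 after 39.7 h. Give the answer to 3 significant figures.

Species balance on tank i: dCᵢ/dt = (Cᵢ₋₁ − Cᵢ)/τᵢ with τᵢ = Vᵢ/Q.
τ₁ = 17.2/0.672 = 25.595 h; τ₂ = 5.72/0.672 = 8.5119 h.
Tank 1: C₁ = C_in(1 − e^(−t/τ₁)). Tank 2 (τ₁ ≠ τ₂): C₂ = C_in[1 − (τ₁ e^(−t/τ₁) − τ₂ e^(−t/τ₂))/(τ₁ − τ₂)].
At t = 39.7: e^(−t/τ₁) = 0.21202, e^(−t/τ₂) = 0.0094281.
C₂ = 1.07·[1 − (25.595·0.21202 − 8.5119·0.0094281)/(17.083)] = 1.07·0.68704 = 0.73513 mg/L.

0.735 mg/L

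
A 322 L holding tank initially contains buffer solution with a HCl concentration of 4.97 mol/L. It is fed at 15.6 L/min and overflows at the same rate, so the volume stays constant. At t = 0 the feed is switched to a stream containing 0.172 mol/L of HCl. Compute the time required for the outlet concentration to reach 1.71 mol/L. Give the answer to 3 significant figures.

23.5 min

Transient balance on the dissolved component: V dC/dt = Q(C_in − C), so τ = V/Q = 20.641 min.
C(t) = C_in + (C₀ − C_in) e^(−t/τ). Set C = 1.71 and solve for t:
e^(−t/τ) = (C − C_in)/(C₀ − C_in) = (1.71 − 0.172)/(4.97 − 0.172) = 0.32055
t = −τ ln(…) = 20.641 × 1.1377 = 23.484 min.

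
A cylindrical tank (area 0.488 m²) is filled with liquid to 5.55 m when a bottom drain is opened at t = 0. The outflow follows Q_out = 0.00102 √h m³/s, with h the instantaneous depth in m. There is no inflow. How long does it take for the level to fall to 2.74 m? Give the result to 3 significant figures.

670 s

With no inflow, A dh/dt = −0.00102 √h.
∫ h^(−1/2) dh = −(0.00102/A) ∫ dt, giving 2√h = 2√h₀ − (0.00102/A) t.
t = 2A(√h₀ − √h)/0.00102 = 2·0.488·(√5.55 − √2.74)/0.00102
  = 0.97600 × (2.3558 − 1.6553) / 0.00102 = 670.33 s.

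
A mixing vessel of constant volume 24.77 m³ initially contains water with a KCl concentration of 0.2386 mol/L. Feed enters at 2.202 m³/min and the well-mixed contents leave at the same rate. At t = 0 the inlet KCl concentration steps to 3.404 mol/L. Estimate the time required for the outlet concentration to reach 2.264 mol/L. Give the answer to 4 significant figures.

Species balance: V dC/dt = Q(C_in − C) ⇒ τ = V/Q = 11.2489 min.
C(t) = C_in + (C₀ − C_in) e^(−t/τ). Set C = 2.264 and solve for t:
e^(−t/τ) = (C − C_in)/(C₀ − C_in) = (2.264 − 3.404)/(0.2386 − 3.404) = 0.360144
t = −τ ln(…) = 11.2489 × 1.02125 = 11.4879 min.

11.49 min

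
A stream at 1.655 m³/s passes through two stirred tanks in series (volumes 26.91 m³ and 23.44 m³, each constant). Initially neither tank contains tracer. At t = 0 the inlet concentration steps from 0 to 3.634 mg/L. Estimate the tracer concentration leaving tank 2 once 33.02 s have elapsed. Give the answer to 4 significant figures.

2.321 mg/L

Each tank obeys Vᵢ dCᵢ/dt = Q(Cᵢ₋₁ − Cᵢ), so τᵢ = Vᵢ/Q.
τ₁ = 26.91/1.655 = 16.2598 s; τ₂ = 23.44/1.655 = 14.1631 s.
Tank 1: C₁ = C_in(1 − e^(−t/τ₁)). Tank 2 (τ₁ ≠ τ₂): C₂ = C_in[1 − (τ₁ e^(−t/τ₁) − τ₂ e^(−t/τ₂))/(τ₁ − τ₂)].
At t = 33.02: e^(−t/τ₁) = 0.131234, e^(−t/τ₂) = 0.0971593.
C₂ = 3.634·[1 − (16.2598·0.131234 − 14.1631·0.0971593)/(2.09668)] = 3.634·0.638589 = 2.32063 mg/L.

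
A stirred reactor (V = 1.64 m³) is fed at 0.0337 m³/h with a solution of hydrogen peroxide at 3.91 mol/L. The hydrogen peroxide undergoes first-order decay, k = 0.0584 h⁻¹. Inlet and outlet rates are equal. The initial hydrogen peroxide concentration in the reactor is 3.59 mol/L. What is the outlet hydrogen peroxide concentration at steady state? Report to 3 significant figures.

1.02 mol/L

V dC/dt = Q(C_in − C) − k V C.
At steady state: 0 = Q C_in − (Q + kV) C_ss, so C_ss = Q C_in/(Q + kV).
C_ss = 0.0337·3.91/(0.0337 + 0.0584·1.64) = 0.13177/0.12948 = 1.0177 mol/L.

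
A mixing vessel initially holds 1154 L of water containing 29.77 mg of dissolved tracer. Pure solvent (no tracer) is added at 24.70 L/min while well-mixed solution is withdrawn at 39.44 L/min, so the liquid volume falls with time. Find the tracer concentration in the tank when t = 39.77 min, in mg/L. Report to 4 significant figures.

0.007860 mg/L

Total volume: dV/dt = Q_in − Q_out = -14.7400 L/min, so V(t) = 1154 − 14.7400 t and V(39.77) = 567.790 L.
Solute balance: dm/dt = 0 − Q_out C = −Q_out m/V(t).
dm/m = −Q_out dt/(V₀ − 14.7400 t); integrating gives ln(m/m₀) = −(Q_out/(Q_in−Q_out)) ln(V/V₀).
m = m₀ (V₀/V)^(Q_out/(Q_in−Q_out)) = 29.77 × (1154/567.790)^(-2.67571) = 4.46284 mg.
C = m/V = 4.46284/567.790 = 0.00786002 mg/L.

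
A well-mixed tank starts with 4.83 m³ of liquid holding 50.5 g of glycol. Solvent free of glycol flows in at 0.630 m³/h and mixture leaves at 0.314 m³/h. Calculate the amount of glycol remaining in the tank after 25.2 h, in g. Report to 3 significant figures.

Total volume: dV/dt = Q_in − Q_out = 0.31600 m³/h, so V(t) = 4.83 + 0.31600 t and V(25.2) = 12.793 m³.
Species balance (pure solvent in): dm/dt = −Q_out · m/V(t).
Separate: dm/m = −Q_out dt/V(t) ⇒ ln(m/m₀) = −(Q_out/(Q_in−Q_out)) ln(V/V₀).
m = m₀ (V₀/V)^(Q_out/(Q_in−Q_out)) = 50.5 × (4.83/12.793)^(0.99367) = 19.184 g.

19.2 g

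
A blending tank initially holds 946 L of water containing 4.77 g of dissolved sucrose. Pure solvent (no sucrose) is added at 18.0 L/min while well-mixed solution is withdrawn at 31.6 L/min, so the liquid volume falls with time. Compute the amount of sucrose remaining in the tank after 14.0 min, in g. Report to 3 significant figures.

Total volume: dV/dt = Q_in − Q_out = -13.600 L/min, so V(t) = 946 − 13.600 t and V(14.0) = 755.60 L.
Solute balance: dm/dt = 0 − Q_out C = −Q_out m/V(t).
dm/m = −Q_out dt/(V₀ − 13.600 t); integrating gives ln(m/m₀) = −(Q_out/(Q_in−Q_out)) ln(V/V₀).
m = m₀ (V₀/V)^(Q_out/(Q_in−Q_out)) = 4.77 × (946/755.60)^(-2.3235) = 2.8297 g.

2.83 g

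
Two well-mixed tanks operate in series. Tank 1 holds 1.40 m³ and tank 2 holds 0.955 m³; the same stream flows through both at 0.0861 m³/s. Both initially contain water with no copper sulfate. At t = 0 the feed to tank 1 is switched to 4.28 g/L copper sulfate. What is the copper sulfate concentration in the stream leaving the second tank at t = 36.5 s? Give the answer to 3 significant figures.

3.20 g/L

Species balance on tank i: dCᵢ/dt = (Cᵢ₋₁ − Cᵢ)/τᵢ with τᵢ = Vᵢ/Q.
τ₁ = 1.40/0.0861 = 16.260 s; τ₂ = 0.955/0.0861 = 11.092 s.
Tank 1: C₁ = C_in(1 − e^(−t/τ₁)). Tank 2 (τ₁ ≠ τ₂): C₂ = C_in[1 − (τ₁ e^(−t/τ₁) − τ₂ e^(−t/τ₂))/(τ₁ − τ₂)].
At t = 36.5: e^(−t/τ₁) = 0.10595, e^(−t/τ₂) = 0.037227.
C₂ = 4.28·[1 − (16.260·0.10595 − 11.092·0.037227)/(5.1684)] = 4.28·0.74655 = 3.1952 g/L.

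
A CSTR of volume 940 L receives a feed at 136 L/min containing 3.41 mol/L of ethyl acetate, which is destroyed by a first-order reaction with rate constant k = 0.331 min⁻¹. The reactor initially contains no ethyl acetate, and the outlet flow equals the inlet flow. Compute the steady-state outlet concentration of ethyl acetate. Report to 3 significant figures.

1.04 mol/L

V dC/dt = Q(C_in − C) − k V C.
Steady state (dC/dt = 0): C_ss = Q C_in/(Q + kV) = C_in/(1 + kV/Q).
C_ss = 136·3.41/(136 + 0.331·940) = 463.76/447.14 = 1.0372 mol/L.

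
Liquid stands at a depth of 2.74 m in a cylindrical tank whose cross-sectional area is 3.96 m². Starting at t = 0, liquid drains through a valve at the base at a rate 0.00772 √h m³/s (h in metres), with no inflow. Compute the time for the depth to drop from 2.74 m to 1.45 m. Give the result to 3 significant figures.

463 s

Accumulation of liquid (constant cross-section A): A dh/dt = −0.00772 √h.
This is separable: 2 d(√h)/dt = −0.00772/A, so √h = √h₀ − (0.00772/(2A)) t.
t = 2A(√h₀ − √h)/0.00772 = 2·3.96·(√2.74 − √1.45)/0.00772
  = 7.9200 × (1.6553 − 1.2042) / 0.00772 = 462.82 s.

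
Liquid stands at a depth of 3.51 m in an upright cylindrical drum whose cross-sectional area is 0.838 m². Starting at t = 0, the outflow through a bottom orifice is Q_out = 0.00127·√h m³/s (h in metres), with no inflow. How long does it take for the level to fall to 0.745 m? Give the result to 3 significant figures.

1330 s

With no inflow, A dh/dt = −0.00127 √h.
Separate and integrate: 2(√h − √h₀) = −(0.00127/A) t.
t = 2A(√h₀ − √h)/0.00127 = 2·0.838·(√3.51 − √0.745)/0.00127
  = 1.6760 × (1.8735 − 0.86313) / 0.00127 = 1333.4 s.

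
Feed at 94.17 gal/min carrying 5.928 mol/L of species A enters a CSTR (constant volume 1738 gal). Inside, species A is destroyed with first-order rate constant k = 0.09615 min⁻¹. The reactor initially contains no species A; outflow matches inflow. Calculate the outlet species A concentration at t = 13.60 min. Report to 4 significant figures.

1.860 mol/L

Accumulation = in − out − consumed: V dC/dt = Q C_in − Q C − k V C.
dC/dt = (Q/V) C_in − (Q/V + k) C; effective rate a = Q/V + k = 0.0541830 + 0.09615 = 0.150333 min⁻¹.
C_ss = Q C_in/(Q + kV) = 2.13657 mol/L; C(t) = C_ss + (C₀ − C_ss) e^(−a t).
C(13.60) = 2.13657 + (-2.13657)·e^(−0.150333·13.60) = 2.13657 + (-2.13657)·0.129441 = 1.86001 mol/L.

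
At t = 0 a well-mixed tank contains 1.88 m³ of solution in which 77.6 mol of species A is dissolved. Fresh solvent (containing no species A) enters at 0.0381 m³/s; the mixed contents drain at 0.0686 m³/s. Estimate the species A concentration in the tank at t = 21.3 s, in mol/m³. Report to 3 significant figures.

Let m(t) be the amount of species A. Volume: V(t) = V₀ + (Q_in − Q_out) t = 1.88 − 0.030500 t; V(21.3) = 1.2304 m³.
Species balance (pure solvent in): dm/dt = −Q_out · m/V(t).
Separate: dm/m = −Q_out dt/V(t) ⇒ ln(m/m₀) = −(Q_out/(Q_in−Q_out)) ln(V/V₀).
m = m₀ (V₀/V)^(Q_out/(Q_in−Q_out)) = 77.6 × (1.88/1.2304)^(-2.2492) = 29.903 mol.
C = m/V = 29.903/1.2304 = 24.305 mol/m³.

24.3 mol/m³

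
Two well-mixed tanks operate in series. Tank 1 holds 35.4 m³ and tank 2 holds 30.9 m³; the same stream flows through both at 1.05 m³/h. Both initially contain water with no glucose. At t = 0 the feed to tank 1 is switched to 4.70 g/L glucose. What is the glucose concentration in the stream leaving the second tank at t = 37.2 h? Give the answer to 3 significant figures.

Each tank obeys Vᵢ dCᵢ/dt = Q(Cᵢ₋₁ − Cᵢ), so τᵢ = Vᵢ/Q.
τ₁ = 35.4/1.05 = 33.714 h; τ₂ = 30.9/1.05 = 29.429 h.
Solving the cascade with C₁(0)=C₂(0)=0 gives C₂(t) = C_in[1 − (τ₁ e^(−t/τ₁) − τ₂ e^(−t/τ₂))/(τ₁ − τ₂)].
At t = 37.2: e^(−t/τ₁) = 0.33174, e^(−t/τ₂) = 0.28250.
C₂ = 4.70·[1 − (33.714·0.33174 − 29.429·0.28250)/(4.2857)] = 4.70·0.33011 = 1.5515 g/L.

1.55 g/L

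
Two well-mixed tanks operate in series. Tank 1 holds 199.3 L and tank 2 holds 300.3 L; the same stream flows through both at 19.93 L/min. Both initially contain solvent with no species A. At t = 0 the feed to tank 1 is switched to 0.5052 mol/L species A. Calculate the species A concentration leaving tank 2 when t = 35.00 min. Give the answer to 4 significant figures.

Species balance on tank i: dCᵢ/dt = (Cᵢ₋₁ − Cᵢ)/τᵢ with τᵢ = Vᵢ/Q.
τ₁ = 199.3/19.93 = 10.0000 min; τ₂ = 300.3/19.93 = 15.0677 min.
Solving the cascade with C₁(0)=C₂(0)=0 gives C₂(t) = C_in[1 − (τ₁ e^(−t/τ₁) − τ₂ e^(−t/τ₂))/(τ₁ − τ₂)].
At t = 35.00: e^(−t/τ₁) = 0.0301974, e^(−t/τ₂) = 0.0979945.
C₂ = 0.5052·[1 − (10.0000·0.0301974 − 15.0677·0.0979945)/(-5.06774)] = 0.5052·0.768224 = 0.388107 mol/L.

0.3881 mol/L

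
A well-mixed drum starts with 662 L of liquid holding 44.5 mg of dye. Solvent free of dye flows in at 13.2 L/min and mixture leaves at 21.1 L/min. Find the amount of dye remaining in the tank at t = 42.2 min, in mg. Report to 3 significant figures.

6.85 mg

Total volume: dV/dt = Q_in − Q_out = -7.9000 L/min, so V(t) = 662 − 7.9000 t and V(42.2) = 328.62 L.
Species balance (pure solvent in): dm/dt = −Q_out · m/V(t).
Separate: dm/m = −Q_out dt/V(t) ⇒ ln(m/m₀) = −(Q_out/(Q_in−Q_out)) ln(V/V₀).
m = m₀ (V₀/V)^(Q_out/(Q_in−Q_out)) = 44.5 × (662/328.62)^(-2.6709) = 6.8545 mg.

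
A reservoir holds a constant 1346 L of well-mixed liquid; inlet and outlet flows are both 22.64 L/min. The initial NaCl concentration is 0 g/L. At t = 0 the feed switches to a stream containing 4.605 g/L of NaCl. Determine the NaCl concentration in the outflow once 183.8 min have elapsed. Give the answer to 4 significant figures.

Unsteady species balance (constant V, well mixed): V dC/dt = Q(C_in − C).
So dC/dt = (C_in − C)/τ with τ = V/Q = 1346/22.64 = 59.4523 min.
Solution: C(t) = C_in + (C₀ − C_in) e^(−t/τ).
C(183.8) = 4.605 + (0 − 4.605)·e^(−183.8/59.4523) = 4.605 + (-4.60500)·0.0454313 = 4.39579 g/L.

4.396 g/L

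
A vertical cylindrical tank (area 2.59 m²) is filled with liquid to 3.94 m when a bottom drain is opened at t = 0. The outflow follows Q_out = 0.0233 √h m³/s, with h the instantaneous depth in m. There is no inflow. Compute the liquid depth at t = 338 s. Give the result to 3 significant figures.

A dh/dt = −Q_out = −0.0233 √h.
Separate and integrate: 2(√h − √h₀) = −(0.0233/A) t.
√h = √3.94 − 0.0233·338/(2·2.59) = 1.9849 − 1.5203 = 0.46460.
h = 0.46460² = 0.21585 m.

0.216 m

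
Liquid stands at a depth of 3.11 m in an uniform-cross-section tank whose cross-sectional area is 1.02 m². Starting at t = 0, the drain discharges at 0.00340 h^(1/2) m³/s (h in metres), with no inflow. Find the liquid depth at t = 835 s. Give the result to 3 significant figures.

0.138 m

Unsteady balance on liquid volume: A dh/dt = −0.00340 √h.
Separate and integrate: 2(√h − √h₀) = −(0.00340/A) t.
√h = √3.11 − 0.00340·835/(2·1.02) = 1.7635 − 1.3917 = 0.37185.
h = 0.37185² = 0.13827 m.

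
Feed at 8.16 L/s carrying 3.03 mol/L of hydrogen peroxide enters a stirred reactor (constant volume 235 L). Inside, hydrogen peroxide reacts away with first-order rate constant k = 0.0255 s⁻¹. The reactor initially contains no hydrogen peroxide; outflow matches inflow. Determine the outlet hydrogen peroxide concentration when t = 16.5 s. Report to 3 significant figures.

1.10 mol/L

Species balance: V dC/dt = Q C_in − Q C − k V C.
This is linear with rate a = Q/V + k = 0.060223 s⁻¹.
C_ss = Q C_in/(Q + kV) = 1.7470 mol/L; C(t) = C_ss + (C₀ − C_ss) e^(−a t).
C(16.5) = 1.7470 + (-1.7470)·e^(−0.060223·16.5) = 1.7470 + (-1.7470)·0.37021 = 1.1003 mol/L.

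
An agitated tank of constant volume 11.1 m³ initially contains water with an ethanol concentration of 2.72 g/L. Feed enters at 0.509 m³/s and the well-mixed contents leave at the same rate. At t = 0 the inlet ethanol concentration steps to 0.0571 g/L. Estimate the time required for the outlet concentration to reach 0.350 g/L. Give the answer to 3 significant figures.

48.1 s

Species balance: V dC/dt = Q(C_in − C) ⇒ τ = V/Q = 21.807 s.
C(t) = C_in + (C₀ − C_in) e^(−t/τ). Set C = 0.350 and solve for t:
e^(−t/τ) = (C − C_in)/(C₀ − C_in) = (0.350 − 0.0571)/(2.72 − 0.0571) = 0.10999
t = −τ ln(…) = 21.807 × 2.2073 = 48.136 s.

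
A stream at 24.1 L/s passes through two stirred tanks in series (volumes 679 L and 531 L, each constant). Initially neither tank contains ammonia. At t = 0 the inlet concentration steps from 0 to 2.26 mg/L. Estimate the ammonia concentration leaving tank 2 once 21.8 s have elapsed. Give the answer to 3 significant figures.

0.492 mg/L

Time constants: τᵢ = Vᵢ/Q for each well-mixed tank.
τ₁ = 679/24.1 = 28.174 s; τ₂ = 531/24.1 = 22.033 s.
Tank 1: C₁ = C_in(1 − e^(−t/τ₁)). Tank 2 (τ₁ ≠ τ₂): C₂ = C_in[1 − (τ₁ e^(−t/τ₁) − τ₂ e^(−t/τ₂))/(τ₁ − τ₂)].
At t = 21.8: e^(−t/τ₁) = 0.46128, e^(−t/τ₂) = 0.37179.
C₂ = 2.26·[1 − (28.174·0.46128 − 22.033·0.37179)/(6.1411)] = 2.26·0.21767 = 0.49193 mg/L.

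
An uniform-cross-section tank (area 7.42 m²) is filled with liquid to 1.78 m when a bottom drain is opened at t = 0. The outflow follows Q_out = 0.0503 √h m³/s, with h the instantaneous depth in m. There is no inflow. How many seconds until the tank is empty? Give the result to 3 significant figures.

With no inflow, A dh/dt = −0.0503 √h.
This is separable: 2 d(√h)/dt = −0.0503/A, so √h = √h₀ − (0.0503/(2A)) t.
Set h = 0: 2√h₀ = (0.0503/A) t_empty ⇒ t_empty = 2A√h₀/0.0503.
t_empty = 2·7.42·√1.78/0.0503 = 14.840·1.3342/0.0503 = 393.62 s.

394 s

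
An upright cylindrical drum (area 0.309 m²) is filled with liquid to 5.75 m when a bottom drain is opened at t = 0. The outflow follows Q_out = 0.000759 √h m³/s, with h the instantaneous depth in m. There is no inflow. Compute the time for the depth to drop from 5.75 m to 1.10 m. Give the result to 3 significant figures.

1100 s

Accumulation of liquid (constant cross-section A): A dh/dt = −0.000759 √h.
∫ h^(−1/2) dh = −(0.000759/A) ∫ dt, giving 2√h = 2√h₀ − (0.000759/A) t.
t = 2A(√h₀ − √h)/0.000759 = 2·0.309·(√5.75 − √1.10)/0.000759
  = 0.61800 × (2.3979 − 1.0488) / 0.000759 = 1098.5 s.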